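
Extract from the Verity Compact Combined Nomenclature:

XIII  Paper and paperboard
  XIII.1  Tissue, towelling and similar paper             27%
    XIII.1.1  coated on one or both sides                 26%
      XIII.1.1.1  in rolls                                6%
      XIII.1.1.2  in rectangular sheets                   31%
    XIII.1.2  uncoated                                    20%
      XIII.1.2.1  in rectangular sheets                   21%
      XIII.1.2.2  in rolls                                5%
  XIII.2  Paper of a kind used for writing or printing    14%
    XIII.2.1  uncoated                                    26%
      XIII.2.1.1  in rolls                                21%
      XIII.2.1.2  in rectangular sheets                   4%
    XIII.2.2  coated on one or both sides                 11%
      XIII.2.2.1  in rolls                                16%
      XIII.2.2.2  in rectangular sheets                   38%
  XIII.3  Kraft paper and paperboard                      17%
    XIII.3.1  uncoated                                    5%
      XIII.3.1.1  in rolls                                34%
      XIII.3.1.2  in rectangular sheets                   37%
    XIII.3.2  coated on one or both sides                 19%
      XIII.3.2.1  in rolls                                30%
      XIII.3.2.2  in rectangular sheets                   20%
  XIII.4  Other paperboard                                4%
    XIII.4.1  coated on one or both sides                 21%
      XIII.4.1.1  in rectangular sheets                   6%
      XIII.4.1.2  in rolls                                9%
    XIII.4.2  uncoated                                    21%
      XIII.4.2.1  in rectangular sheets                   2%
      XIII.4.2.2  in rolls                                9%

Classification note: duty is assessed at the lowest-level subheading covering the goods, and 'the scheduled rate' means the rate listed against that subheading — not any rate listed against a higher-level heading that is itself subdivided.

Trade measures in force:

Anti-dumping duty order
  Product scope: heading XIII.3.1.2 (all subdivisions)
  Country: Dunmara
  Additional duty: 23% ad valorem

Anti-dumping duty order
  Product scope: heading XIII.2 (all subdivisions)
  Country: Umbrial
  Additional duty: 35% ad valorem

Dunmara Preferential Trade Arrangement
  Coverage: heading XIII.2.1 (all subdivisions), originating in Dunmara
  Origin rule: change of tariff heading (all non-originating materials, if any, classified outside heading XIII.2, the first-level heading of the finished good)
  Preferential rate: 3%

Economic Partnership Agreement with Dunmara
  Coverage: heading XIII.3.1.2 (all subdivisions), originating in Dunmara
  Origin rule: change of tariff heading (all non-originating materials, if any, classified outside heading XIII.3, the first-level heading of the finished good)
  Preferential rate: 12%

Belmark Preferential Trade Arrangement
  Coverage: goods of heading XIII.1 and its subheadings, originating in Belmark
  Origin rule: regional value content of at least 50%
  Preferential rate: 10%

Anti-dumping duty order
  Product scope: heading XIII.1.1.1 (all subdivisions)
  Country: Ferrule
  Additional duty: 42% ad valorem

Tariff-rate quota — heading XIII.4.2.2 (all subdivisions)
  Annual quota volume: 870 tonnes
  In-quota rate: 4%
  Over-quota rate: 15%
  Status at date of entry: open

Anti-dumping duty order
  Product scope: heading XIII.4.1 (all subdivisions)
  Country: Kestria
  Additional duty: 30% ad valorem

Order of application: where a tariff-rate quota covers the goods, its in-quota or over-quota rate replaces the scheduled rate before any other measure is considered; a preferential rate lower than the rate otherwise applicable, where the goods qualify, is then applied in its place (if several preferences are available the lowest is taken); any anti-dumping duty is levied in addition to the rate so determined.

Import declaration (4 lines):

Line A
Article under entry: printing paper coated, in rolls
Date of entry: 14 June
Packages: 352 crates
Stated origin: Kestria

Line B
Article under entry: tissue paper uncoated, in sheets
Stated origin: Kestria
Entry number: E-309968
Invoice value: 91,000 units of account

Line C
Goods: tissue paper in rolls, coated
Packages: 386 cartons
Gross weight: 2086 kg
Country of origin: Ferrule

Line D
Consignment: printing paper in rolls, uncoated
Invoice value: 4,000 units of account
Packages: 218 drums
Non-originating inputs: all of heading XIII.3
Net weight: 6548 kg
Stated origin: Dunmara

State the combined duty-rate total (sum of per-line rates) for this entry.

88%

Line A: printing paper → XIII.2; coated → XIII.2.2; in rolls → XIII.2.2.1. Scheduled 16%. No special measure applies. → 16%.
Line B: tissue paper → XIII.1; uncoated → XIII.1.2; in sheets → XIII.1.2.1. Scheduled 21%. No special measure applies. → 21%.
Line C: tissue paper → XIII.1; coated → XIII.1.1; in rolls → XIII.1.1.1. Scheduled 6%. anti-dumping (Ferrule, XIII.1.1.1): +42%; total 6% + 42% = 48%. → 48%.
Line D: printing paper → XIII.2; uncoated → XIII.2.1; in rolls → XIII.2.1.1. Scheduled 21%. Dunmara agreement on XIII.2.1: CTH met → 3% available; Dunmara agreement on XIII.3.1.2: XIII.2.1.1 not covered; preferential 3%. → 3%.
Sum: 16% + 21% + 48% + 3% = 88%.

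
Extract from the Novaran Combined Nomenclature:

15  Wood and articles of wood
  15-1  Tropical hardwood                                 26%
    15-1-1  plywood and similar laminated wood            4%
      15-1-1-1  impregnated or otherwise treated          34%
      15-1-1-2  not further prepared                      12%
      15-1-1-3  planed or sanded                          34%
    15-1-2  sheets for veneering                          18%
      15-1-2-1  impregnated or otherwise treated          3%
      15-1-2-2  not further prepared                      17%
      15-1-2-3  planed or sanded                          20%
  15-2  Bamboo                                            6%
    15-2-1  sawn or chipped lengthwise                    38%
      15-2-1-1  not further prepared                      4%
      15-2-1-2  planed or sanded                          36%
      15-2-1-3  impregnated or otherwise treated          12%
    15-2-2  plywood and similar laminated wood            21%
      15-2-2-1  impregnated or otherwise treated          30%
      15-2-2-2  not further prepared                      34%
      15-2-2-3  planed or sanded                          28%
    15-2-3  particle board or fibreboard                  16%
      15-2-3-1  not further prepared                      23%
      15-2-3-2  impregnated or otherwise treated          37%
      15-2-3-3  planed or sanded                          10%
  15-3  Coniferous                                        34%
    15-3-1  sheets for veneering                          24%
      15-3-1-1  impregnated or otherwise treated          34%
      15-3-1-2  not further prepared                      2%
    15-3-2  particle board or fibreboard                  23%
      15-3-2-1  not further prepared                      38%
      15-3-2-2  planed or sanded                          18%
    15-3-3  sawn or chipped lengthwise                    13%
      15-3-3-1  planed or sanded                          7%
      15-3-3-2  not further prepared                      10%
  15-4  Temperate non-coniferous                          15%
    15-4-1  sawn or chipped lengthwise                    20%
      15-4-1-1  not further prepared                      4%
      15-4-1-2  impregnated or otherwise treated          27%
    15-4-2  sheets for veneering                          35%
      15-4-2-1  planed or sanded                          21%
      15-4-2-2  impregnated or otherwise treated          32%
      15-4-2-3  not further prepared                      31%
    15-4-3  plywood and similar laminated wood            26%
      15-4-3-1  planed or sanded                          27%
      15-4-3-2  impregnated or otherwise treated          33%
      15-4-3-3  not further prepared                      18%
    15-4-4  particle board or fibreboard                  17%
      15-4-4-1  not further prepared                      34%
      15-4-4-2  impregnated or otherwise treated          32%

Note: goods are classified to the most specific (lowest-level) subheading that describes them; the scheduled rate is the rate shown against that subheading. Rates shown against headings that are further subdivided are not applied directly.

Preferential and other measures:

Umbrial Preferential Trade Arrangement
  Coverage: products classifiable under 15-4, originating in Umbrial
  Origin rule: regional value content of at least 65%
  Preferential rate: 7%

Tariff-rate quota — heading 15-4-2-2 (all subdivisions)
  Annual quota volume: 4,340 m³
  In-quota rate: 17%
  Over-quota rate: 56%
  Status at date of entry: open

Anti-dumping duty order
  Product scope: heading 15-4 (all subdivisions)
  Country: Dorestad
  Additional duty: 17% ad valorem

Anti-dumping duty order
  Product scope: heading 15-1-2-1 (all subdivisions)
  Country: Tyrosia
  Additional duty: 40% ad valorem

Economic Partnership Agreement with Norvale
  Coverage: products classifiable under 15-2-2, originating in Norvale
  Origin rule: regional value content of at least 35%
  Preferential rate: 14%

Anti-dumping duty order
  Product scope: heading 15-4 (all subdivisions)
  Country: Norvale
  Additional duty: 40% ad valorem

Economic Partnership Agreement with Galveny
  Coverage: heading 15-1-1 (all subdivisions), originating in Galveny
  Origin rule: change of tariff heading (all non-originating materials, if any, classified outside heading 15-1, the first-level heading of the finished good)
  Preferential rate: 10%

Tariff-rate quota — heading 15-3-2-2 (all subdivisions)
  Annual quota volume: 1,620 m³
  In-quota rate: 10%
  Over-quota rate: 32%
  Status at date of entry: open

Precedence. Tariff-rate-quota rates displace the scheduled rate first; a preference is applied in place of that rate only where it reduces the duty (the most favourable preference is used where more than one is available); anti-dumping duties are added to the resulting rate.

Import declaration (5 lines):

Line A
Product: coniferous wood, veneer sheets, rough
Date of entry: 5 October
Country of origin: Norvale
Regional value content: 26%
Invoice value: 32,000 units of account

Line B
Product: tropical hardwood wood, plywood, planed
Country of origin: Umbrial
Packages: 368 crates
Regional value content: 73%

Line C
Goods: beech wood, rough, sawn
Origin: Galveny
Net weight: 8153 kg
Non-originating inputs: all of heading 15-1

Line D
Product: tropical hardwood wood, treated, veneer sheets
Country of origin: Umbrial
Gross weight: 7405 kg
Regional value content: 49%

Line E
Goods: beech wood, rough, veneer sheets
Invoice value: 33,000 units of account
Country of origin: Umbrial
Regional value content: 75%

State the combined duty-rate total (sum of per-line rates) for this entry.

Line A: coniferous → 15-3; veneer sheets → 15-3-1; rough → 15-3-1-2. Scheduled 2%. Norvale agreement on 15-2-2: 15-3-1-2 not covered. → 2%.
Line B: tropical hardwood → 15-1; plywood → 15-1-1; planed → 15-1-1-3. Scheduled 34%. Umbrial agreement on 15-4: 15-1-1-3 not covered. → 34%.
Line C: beech → 15-4; sawn → 15-4-1; rough → 15-4-1-1. Scheduled 4%. Galveny agreement on 15-1-1: 15-4-1-1 not covered. → 4%.
Line D: tropical hardwood → 15-1; veneer sheets → 15-1-2; treated → 15-1-2-1. Scheduled 3%. Umbrial agreement on 15-4: 15-1-2-1 not covered. → 3%.
Line E: beech → 15-4; veneer sheets → 15-4-2; rough → 15-4-2-3. Scheduled 31%. Umbrial agreement on 15-4: RVC ≥ 65% → 7% available; preferential 7%. → 7%.
Sum: 2% + 34% + 4% + 3% + 7% = 50%.

50%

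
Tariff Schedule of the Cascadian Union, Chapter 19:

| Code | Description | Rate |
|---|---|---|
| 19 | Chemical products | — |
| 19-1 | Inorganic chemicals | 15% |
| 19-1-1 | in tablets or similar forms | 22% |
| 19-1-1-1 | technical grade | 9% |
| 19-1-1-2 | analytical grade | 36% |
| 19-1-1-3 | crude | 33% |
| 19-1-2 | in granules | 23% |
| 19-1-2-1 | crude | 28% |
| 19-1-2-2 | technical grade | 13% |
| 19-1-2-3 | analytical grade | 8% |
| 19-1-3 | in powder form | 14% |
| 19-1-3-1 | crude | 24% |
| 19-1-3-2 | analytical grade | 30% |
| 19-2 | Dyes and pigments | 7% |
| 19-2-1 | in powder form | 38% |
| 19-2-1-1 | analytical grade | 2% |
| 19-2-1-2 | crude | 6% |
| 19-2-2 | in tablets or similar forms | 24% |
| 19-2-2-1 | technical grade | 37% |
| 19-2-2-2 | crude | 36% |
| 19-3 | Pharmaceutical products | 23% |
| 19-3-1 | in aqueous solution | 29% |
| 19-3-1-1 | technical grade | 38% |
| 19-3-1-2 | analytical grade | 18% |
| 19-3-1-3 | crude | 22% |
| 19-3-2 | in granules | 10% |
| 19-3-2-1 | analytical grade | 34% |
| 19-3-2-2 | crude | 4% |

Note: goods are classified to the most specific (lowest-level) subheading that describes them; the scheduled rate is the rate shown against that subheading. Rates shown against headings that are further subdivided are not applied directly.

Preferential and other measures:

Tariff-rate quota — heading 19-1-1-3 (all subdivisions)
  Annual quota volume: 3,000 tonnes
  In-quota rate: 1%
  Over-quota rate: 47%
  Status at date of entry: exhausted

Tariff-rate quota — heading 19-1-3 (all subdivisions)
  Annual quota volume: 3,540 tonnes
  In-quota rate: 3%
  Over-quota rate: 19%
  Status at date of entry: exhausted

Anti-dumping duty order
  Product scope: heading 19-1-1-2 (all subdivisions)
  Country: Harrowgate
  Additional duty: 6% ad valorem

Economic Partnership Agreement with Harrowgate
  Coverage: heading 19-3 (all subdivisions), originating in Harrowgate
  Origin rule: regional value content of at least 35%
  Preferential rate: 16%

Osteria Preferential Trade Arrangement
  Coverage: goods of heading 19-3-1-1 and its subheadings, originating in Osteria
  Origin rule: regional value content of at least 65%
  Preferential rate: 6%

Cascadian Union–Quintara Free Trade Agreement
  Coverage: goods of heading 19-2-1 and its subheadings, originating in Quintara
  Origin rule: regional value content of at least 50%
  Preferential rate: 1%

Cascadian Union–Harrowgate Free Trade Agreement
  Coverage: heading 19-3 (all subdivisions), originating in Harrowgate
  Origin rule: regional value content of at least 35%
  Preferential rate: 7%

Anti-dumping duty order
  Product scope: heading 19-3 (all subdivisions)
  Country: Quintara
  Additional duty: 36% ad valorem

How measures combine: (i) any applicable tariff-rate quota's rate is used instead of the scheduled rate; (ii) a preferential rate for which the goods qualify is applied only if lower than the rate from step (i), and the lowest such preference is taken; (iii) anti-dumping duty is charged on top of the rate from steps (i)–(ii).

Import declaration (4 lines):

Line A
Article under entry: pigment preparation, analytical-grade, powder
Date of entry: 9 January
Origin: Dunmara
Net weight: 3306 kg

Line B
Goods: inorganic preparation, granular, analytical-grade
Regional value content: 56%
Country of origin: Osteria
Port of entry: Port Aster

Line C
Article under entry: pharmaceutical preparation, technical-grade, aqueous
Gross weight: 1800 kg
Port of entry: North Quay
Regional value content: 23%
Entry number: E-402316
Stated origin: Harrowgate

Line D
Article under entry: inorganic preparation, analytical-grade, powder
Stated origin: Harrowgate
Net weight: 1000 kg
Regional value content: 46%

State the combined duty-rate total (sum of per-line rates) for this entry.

Line A: pigment → 19-2; powder → 19-2-1; analytical-grade → 19-2-1-1. Scheduled 2%. No special measure applies. → 2%.
Line B: inorganic → 19-1; granular → 19-1-2; analytical-grade → 19-1-2-3. Scheduled 8%. Osteria agreement on 19-3-1-1: 19-1-2-3 not covered. → 8%.
Line C: pharmaceutical → 19-3; aqueous → 19-3-1; technical-grade → 19-3-1-1. Scheduled 38%. Harrowgate agreement on 19-3: RVC < 35%; Harrowgate agreement on 19-3: RVC < 35%. → 38%.
Line D: inorganic → 19-1; powder → 19-1-3; analytical-grade → 19-1-3-2. Scheduled 30%. quota on 19-1-3 exhausted → over-quota 19%; Harrowgate agreement on 19-3: 19-1-3-2 not covered; Harrowgate agreement on 19-3: 19-1-3-2 not covered. → 19%.
Sum: 2% + 8% + 38% + 19% = 67%.

67%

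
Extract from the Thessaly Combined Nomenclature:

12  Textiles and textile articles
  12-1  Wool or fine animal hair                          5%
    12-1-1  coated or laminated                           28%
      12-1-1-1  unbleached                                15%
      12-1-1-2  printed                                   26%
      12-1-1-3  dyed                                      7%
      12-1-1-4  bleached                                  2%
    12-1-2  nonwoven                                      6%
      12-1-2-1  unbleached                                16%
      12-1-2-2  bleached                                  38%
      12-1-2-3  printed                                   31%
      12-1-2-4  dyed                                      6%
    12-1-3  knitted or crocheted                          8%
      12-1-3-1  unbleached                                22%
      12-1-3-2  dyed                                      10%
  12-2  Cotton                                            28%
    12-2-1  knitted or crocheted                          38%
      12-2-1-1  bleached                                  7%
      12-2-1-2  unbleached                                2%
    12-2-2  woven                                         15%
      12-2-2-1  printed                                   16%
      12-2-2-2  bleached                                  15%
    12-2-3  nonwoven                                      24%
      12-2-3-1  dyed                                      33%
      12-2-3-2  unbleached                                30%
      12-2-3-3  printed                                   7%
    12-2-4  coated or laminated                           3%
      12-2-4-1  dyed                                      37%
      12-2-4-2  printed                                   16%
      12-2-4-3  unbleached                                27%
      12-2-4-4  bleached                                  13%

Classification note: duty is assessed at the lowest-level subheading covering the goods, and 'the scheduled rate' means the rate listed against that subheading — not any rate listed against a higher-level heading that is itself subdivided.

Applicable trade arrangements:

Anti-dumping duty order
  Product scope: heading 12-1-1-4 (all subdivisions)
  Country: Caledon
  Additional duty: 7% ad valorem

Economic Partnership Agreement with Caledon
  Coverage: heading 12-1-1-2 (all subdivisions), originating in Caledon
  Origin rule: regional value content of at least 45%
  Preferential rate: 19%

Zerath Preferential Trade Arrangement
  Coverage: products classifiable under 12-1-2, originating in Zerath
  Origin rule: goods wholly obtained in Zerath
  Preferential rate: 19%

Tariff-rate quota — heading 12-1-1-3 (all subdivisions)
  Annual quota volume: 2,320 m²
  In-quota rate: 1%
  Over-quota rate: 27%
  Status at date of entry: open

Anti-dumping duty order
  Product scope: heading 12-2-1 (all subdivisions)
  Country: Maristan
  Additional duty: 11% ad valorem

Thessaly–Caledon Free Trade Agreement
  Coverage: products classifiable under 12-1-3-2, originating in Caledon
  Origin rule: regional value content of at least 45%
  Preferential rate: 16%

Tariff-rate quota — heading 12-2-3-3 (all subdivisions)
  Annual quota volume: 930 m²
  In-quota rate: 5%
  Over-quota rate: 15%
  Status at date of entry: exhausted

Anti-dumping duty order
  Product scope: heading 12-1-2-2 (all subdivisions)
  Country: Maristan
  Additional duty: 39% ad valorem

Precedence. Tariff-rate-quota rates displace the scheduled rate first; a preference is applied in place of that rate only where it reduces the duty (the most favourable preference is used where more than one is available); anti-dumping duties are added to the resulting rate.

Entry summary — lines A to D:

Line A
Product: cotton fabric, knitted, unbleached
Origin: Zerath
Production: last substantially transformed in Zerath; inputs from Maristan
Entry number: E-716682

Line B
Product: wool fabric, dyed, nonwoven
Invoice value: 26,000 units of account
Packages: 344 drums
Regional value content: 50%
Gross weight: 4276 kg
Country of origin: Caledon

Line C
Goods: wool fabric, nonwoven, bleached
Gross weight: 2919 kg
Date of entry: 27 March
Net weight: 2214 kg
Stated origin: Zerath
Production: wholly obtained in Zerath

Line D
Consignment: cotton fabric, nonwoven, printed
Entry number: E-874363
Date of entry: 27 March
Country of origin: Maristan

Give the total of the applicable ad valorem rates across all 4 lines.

42%

Line A: cotton → 12-2; knitted → 12-2-1; unbleached → 12-2-1-2. Scheduled 2%. Zerath agreement on 12-1-2: 12-2-1-2 not covered. → 2%.
Line B: wool → 12-1; nonwoven → 12-1-2; dyed → 12-1-2-4. Scheduled 6%. Caledon agreement on 12-1-1-2: 12-1-2-4 not covered; Caledon agreement on 12-1-3-2: 12-1-2-4 not covered. → 6%.
Line C: wool → 12-1; nonwoven → 12-1-2; bleached → 12-1-2-2. Scheduled 38%. Zerath agreement on 12-1-2: wholly obtained → 19% available; preferential 19%. → 19%.
Line D: cotton → 12-2; nonwoven → 12-2-3; printed → 12-2-3-3. Scheduled 7%. quota on 12-2-3-3 exhausted → over-quota 15%. → 15%.
Sum: 2% + 6% + 19% + 15% = 42%.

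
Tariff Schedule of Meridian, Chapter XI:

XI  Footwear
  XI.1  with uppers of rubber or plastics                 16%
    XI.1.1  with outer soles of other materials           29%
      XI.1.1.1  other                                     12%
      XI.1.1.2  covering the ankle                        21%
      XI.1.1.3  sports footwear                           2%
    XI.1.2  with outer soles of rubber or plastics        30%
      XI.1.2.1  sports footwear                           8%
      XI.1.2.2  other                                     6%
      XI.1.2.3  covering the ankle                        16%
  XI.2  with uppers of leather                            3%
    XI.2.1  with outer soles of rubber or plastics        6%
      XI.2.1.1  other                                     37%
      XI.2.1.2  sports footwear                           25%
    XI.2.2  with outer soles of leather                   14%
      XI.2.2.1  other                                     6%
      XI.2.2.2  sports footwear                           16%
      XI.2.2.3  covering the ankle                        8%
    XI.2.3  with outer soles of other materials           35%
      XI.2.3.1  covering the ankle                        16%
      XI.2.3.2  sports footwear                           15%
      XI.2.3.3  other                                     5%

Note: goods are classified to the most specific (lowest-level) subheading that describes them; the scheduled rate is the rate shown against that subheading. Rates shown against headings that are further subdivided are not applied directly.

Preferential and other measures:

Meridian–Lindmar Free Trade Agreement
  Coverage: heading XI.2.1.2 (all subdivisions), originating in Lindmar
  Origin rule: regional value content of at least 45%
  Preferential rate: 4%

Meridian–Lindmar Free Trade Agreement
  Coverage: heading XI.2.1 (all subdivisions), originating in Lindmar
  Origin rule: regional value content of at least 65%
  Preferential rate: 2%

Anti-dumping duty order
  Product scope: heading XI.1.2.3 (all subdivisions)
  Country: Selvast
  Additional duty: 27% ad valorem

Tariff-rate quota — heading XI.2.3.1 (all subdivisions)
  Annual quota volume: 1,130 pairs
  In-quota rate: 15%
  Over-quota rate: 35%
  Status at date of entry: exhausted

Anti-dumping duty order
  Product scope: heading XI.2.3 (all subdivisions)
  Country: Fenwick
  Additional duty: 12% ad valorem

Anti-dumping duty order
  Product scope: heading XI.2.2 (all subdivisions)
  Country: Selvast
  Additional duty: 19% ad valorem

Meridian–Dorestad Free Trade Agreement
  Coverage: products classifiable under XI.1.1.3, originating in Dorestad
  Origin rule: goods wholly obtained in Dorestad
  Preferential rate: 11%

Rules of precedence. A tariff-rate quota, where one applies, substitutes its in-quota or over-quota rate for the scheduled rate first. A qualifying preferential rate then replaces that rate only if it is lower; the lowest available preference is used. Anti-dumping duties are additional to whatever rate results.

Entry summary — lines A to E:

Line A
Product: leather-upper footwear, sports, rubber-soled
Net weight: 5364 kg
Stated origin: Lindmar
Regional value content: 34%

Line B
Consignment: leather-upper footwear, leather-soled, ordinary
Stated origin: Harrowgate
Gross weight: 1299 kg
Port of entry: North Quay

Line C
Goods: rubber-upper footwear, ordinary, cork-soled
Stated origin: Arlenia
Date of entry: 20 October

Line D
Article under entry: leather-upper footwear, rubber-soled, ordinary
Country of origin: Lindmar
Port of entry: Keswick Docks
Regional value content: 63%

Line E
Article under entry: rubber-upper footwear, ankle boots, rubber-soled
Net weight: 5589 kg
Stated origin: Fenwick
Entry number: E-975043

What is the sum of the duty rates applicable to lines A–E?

Line A: leather-upper → XI.2; rubber-soled → XI.2.1; sports → XI.2.1.2. Scheduled 25%. Lindmar agreement on XI.2.1.2: RVC < 45%; Lindmar agreement on XI.2.1: RVC < 65%. → 25%.
Line B: leather-upper → XI.2; leather-soled → XI.2.2; ordinary → XI.2.2.1. Scheduled 6%. No special measure applies. → 6%.
Line C: rubber-upper → XI.1; cork-soled → XI.1.1; ordinary → XI.1.1.1. Scheduled 12%. No special measure applies. → 12%.
Line D: leather-upper → XI.2; rubber-soled → XI.2.1; ordinary → XI.2.1.1. Scheduled 37%. Lindmar agreement on XI.2.1.2: XI.2.1.1 not covered; Lindmar agreement on XI.2.1: RVC < 65%. → 37%.
Line E: rubber-upper → XI.1; rubber-soled → XI.1.2; ankle boots → XI.1.2.3. Scheduled 16%. No special measure applies. → 16%.
Sum: 25% + 6% + 12% + 37% + 16% = 96%.

96%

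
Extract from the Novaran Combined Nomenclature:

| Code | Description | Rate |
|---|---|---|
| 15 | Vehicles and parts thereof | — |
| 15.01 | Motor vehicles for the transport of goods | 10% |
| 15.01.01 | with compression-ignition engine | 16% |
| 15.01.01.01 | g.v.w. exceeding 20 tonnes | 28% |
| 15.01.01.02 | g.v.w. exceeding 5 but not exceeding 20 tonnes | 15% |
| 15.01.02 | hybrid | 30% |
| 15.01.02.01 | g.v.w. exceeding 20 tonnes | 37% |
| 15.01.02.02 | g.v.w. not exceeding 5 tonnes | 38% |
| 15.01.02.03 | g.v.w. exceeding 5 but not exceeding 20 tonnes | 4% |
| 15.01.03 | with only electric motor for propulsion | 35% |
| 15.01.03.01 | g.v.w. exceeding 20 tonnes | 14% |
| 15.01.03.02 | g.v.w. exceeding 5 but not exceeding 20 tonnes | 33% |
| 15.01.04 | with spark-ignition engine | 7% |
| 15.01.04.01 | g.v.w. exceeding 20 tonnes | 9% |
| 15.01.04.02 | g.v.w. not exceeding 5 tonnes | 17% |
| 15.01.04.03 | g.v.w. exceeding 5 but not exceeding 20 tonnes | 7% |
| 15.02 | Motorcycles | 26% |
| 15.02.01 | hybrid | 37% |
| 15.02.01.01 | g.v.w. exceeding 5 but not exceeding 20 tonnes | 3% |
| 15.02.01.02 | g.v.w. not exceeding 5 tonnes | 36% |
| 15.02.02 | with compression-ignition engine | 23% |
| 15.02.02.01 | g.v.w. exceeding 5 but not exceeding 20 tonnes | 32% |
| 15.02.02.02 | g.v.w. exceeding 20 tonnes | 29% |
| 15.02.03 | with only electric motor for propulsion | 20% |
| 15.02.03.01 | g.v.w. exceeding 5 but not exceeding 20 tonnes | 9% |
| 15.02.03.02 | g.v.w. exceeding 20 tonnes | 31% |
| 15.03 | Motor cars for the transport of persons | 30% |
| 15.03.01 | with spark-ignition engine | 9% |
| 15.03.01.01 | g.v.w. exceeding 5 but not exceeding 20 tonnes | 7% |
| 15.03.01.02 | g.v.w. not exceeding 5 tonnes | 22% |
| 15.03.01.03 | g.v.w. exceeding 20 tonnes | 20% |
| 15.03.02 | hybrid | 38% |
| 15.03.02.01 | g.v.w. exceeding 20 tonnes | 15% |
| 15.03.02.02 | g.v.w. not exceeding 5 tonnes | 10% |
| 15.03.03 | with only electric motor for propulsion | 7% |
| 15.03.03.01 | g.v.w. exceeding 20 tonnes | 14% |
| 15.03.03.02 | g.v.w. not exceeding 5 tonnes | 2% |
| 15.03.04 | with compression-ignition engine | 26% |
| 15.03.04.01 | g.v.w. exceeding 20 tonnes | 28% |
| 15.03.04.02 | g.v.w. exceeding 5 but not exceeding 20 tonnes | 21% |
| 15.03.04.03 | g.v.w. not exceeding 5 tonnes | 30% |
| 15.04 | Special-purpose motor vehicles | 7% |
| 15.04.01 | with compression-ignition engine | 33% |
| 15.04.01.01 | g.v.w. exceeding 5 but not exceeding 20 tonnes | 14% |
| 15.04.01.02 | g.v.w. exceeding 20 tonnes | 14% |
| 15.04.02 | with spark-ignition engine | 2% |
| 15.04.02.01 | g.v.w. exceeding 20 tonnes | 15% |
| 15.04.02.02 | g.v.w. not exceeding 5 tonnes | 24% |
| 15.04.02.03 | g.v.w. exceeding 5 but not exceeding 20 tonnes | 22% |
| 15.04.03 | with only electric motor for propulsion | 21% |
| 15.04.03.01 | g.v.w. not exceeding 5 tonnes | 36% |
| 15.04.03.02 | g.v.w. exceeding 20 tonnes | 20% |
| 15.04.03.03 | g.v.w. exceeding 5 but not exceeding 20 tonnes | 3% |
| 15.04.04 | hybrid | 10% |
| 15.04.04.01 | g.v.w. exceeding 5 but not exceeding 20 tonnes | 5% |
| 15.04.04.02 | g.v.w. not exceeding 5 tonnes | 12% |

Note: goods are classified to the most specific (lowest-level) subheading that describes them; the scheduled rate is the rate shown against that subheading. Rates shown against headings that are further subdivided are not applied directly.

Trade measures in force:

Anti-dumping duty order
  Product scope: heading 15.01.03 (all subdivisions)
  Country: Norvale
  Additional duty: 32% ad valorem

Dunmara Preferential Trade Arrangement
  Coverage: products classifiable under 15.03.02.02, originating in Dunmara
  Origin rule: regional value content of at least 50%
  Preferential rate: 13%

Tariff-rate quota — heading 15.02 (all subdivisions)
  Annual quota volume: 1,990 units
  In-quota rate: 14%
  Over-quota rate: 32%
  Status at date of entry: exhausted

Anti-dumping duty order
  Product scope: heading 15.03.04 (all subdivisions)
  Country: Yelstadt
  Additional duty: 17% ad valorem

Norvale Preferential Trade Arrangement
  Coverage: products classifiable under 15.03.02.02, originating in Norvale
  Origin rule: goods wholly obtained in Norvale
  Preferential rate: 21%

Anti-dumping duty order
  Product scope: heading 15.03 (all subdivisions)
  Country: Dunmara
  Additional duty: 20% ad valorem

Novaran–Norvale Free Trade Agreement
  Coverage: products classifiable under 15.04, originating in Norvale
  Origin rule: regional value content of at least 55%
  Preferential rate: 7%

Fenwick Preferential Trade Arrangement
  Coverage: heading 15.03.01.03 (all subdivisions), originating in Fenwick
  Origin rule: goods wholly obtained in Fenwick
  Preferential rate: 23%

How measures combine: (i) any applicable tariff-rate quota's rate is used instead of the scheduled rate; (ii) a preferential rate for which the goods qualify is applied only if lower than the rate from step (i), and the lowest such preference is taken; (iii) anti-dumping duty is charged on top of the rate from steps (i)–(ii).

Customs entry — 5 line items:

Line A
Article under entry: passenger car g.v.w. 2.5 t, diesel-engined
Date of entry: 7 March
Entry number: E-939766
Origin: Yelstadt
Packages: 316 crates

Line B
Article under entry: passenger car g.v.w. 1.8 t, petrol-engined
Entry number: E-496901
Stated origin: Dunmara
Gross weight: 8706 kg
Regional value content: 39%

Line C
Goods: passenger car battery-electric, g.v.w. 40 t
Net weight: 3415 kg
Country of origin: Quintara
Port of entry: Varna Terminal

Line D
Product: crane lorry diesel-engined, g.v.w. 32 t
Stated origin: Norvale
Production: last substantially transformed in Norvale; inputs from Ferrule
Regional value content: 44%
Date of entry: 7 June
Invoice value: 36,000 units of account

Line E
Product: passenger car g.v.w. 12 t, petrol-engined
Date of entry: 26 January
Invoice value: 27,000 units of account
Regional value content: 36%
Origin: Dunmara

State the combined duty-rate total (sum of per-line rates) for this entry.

Line A: passenger car → 15.03; diesel-engined → 15.03.04; g.v.w. 2.5 t → 15.03.04.03. Scheduled 30%. anti-dumping (Yelstadt, 15.03.04): +17%; total 30% + 17% = 47%. → 47%.
Line B: passenger car → 15.03; petrol-engined → 15.03.01; g.v.w. 1.8 t → 15.03.01.02. Scheduled 22%. Dunmara agreement on 15.03.02.02: 15.03.01.02 not covered; anti-dumping (Dunmara, 15.03): +20%; total 22% + 20% = 42%. → 42%.
Line C: passenger car → 15.03; battery-electric → 15.03.03; g.v.w. 40 t → 15.03.03.01. Scheduled 14%. No special measure applies. → 14%.
Line D: crane lorry → 15.04; diesel-engined → 15.04.01; g.v.w. 32 t → 15.04.01.02. Scheduled 14%. Norvale agreement on 15.03.02.02: 15.04.01.02 not covered; Norvale agreement on 15.04: RVC < 55%. → 14%.
Line E: passenger car → 15.03; petrol-engined → 15.03.01; g.v.w. 12 t → 15.03.01.01. Scheduled 7%. Dunmara agreement on 15.03.02.02: 15.03.01.01 not covered; anti-dumping (Dunmara, 15.03): +20%; total 7% + 20% = 27%. → 27%.
Sum: 47% + 42% + 14% + 14% + 27% = 144%.

144%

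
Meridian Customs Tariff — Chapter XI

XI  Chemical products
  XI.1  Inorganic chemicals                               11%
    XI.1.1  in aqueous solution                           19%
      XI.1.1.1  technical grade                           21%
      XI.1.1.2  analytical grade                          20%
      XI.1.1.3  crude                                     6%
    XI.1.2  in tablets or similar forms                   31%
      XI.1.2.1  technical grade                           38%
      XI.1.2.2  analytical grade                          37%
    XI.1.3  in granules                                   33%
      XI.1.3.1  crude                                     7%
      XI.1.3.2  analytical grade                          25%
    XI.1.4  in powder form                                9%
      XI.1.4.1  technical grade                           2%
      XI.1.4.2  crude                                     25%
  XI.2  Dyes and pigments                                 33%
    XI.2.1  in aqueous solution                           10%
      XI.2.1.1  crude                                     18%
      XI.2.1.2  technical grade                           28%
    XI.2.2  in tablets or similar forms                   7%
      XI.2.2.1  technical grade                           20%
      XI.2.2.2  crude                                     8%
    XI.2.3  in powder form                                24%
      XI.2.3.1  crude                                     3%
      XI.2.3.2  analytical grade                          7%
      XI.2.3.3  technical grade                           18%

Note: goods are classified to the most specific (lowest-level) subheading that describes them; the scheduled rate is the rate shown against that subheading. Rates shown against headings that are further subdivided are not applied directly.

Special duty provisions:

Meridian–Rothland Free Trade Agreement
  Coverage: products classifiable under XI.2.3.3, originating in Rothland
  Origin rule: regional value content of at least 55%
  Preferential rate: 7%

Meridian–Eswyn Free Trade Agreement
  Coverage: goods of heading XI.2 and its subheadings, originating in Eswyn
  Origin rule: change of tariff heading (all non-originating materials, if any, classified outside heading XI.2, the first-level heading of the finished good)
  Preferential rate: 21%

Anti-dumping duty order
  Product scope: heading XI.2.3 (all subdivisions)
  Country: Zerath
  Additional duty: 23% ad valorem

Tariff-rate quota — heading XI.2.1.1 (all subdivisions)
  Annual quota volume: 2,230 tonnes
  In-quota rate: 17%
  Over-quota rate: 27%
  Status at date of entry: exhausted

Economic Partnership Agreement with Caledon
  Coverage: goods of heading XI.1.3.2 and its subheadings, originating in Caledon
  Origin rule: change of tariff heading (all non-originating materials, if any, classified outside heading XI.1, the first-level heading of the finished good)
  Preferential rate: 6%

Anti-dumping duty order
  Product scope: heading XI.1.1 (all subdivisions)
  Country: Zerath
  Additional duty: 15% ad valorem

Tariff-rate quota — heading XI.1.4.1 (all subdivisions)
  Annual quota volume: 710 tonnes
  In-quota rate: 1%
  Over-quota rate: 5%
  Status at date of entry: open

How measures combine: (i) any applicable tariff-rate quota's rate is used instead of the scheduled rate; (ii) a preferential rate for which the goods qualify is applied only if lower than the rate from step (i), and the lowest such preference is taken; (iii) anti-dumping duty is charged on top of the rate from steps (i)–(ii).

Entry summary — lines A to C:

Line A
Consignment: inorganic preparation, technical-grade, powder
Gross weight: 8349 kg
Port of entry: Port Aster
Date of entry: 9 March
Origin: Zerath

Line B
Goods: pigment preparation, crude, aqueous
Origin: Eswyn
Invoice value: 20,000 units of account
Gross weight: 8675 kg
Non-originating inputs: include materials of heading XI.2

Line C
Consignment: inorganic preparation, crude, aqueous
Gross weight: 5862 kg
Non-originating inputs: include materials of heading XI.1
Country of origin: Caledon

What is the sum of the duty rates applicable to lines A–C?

Line A: inorganic → XI.1; powder → XI.1.4; technical-grade → XI.1.4.1. Scheduled 2%. quota on XI.1.4.1 open → in-quota 1%. → 1%.
Line B: pigment → XI.2; aqueous → XI.2.1; crude → XI.2.1.1. Scheduled 18%. quota on XI.2.1.1 exhausted → over-quota 27%; Eswyn agreement on XI.2: CTH not met. → 27%.
Line C: inorganic → XI.1; aqueous → XI.1.1; crude → XI.1.1.3. Scheduled 6%. Caledon agreement on XI.1.3.2: XI.1.1.3 not covered. → 6%.
Sum: 1% + 27% + 6% = 34%.

34%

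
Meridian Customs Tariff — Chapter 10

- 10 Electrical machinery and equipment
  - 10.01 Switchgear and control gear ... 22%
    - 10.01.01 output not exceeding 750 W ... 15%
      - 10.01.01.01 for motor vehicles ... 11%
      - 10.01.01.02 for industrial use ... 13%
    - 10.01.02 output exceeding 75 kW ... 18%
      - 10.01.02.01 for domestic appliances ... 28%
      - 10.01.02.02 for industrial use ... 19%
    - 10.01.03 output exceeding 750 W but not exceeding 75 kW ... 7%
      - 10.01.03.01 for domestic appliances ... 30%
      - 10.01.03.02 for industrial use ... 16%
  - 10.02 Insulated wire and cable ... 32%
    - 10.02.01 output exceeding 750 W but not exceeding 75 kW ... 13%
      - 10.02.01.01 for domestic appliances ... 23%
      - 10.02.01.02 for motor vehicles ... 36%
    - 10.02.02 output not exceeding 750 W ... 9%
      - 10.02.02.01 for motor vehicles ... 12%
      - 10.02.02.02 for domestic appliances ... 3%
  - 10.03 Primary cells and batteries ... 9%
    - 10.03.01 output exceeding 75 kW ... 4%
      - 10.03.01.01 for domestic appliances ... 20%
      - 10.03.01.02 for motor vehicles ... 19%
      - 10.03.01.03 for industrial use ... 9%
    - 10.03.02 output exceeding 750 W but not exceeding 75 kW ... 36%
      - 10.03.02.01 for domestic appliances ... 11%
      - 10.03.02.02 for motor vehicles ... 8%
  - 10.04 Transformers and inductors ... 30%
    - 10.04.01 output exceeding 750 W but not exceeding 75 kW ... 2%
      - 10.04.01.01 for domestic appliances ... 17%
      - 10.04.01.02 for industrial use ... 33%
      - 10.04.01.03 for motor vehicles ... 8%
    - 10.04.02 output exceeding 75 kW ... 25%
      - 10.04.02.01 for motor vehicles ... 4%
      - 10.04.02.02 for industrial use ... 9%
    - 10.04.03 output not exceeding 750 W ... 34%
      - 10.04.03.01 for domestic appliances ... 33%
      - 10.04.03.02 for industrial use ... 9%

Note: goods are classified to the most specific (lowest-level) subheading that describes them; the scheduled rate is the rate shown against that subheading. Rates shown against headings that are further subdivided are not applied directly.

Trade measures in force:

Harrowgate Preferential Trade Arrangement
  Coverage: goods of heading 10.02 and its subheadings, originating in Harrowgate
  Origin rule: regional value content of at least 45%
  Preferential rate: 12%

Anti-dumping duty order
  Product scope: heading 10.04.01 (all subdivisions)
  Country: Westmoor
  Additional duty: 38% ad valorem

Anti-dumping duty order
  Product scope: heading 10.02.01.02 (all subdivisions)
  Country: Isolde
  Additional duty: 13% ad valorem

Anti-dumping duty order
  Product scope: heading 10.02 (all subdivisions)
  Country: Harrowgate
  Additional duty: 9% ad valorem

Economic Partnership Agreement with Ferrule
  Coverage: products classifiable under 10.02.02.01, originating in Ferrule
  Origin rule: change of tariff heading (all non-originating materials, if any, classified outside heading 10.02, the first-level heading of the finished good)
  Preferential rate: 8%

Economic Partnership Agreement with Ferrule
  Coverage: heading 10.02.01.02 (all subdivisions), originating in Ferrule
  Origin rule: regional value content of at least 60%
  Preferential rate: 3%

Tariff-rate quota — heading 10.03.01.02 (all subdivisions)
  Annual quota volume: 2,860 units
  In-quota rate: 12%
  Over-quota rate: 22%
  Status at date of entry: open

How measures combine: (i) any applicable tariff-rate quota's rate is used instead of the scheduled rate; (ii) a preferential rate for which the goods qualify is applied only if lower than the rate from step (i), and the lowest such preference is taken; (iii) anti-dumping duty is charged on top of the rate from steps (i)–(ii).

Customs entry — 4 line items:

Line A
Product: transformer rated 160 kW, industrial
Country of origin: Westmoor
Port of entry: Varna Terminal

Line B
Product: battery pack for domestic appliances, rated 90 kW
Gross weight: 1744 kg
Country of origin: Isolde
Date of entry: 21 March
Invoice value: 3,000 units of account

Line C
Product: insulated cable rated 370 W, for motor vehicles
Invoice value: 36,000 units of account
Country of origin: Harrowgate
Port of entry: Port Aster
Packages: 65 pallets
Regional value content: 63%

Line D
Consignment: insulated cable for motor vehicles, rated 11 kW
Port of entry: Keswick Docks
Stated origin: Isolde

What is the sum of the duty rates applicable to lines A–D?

Line A: transformer → 10.04; rated 160 kW → 10.04.02; industrial → 10.04.02.02. Scheduled 9%. No special measure applies. → 9%.
Line B: battery pack → 10.03; rated 90 kW → 10.03.01; for domestic appliances → 10.03.01.01. Scheduled 20%. No special measure applies. → 20%.
Line C: insulated cable → 10.02; rated 370 W → 10.02.02; for motor vehicles → 10.02.02.01. Scheduled 12%. Harrowgate agreement on 10.02: RVC ≥ 45% → 12% available; preference 12% not lower than 12% → no reduction; anti-dumping (Harrowgate, 10.02): +9%; total 12% + 9% = 21%. → 21%.
Line D: insulated cable → 10.02; rated 11 kW → 10.02.01; for motor vehicles → 10.02.01.02. Scheduled 36%. anti-dumping (Isolde, 10.02.01.02): +13%; total 36% + 13% = 49%. → 49%.
Sum: 9% + 20% + 21% + 49% = 99%.

99%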